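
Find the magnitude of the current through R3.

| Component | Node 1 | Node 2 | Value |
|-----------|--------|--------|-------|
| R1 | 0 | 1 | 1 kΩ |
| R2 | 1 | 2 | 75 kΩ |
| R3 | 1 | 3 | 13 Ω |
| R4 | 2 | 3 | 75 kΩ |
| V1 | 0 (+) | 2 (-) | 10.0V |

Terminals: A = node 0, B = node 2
Nodal analysis, taking node 2 as the 0 V reference.
Source V1 fixes V_0 = 10 V.
KCL at each unknown node (sum of currents leaving = 0; resistances in Ω):
  Node 1: (V_1 - 10)/1000 + (V_1 - 0)/75000 + (V_1 - V_3)/13 = 0
  Node 3: (V_3 - V_1)/13 + (V_3 - 0)/75000 = 0
Collecting terms (coefficients in siemens):
  0.07794·V_1 - 0.07692·V_3 = 0.01
  0.07694·V_3 - 0.07692·V_1 = 0
Determinant D = (0.07794)(0.07694) - (-0.07692)(-0.07692) = 0.00007899
V_1 = [(0.01)(0.07694) - (-0.07692)(0)]/D = 9.74 V
V_3 = [(0.07794)(0) - (0.01)(-0.07692)]/D = 9.739 V
I_R3 = (V_1 - V_3)/R3 = (9.74 - 9.739)/13 = 0.0001298 A
|I_R3| = 0.0001298 A

Final answer: |I_R3| = 0.0001298 A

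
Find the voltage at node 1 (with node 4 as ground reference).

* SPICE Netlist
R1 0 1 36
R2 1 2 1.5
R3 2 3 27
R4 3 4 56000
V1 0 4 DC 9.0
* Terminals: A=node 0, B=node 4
Nodal analysis, taking node 4 as the 0 V reference.
Source V1 fixes V_0 = 9 V.
KCL at each unknown node (sum of currents leaving = 0; resistances in Ω):
  Node 1: (V_1 - 9)/36 + (V_1 - V_2)/1.5 = 0
  Node 2: (V_2 - V_1)/1.5 + (V_2 - V_3)/27 = 0
  Node 3: (V_3 - V_2)/27 + (V_3 - 0)/56000 = 0
Collecting terms (coefficients in siemens):
  0.6944·V_1 - 0.6667·V_2 = 0.25
  0.7037·V_2 - 0.6667·V_1 - 0.03704·V_3 = 0
  0.03705·V_3 - 0.03704·V_2 = 0
Solving these 3 simultaneous equations (Gaussian elimination) gives:
  V_1 = 8.994 V, V_2 = 8.994 V, V_3 = 8.99 V
The requested potential is V_1 = 8.994 V.

Final answer: V_1 = 8.994 V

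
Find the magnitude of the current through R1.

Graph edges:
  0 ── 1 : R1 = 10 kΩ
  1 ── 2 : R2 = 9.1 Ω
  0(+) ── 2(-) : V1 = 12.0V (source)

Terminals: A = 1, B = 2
Nodal analysis, taking node 2 as the 0 V reference.
Source V1 fixes V_0 = 12 V.
KCL at each unknown node (sum of currents leaving = 0; resistances in Ω):
  Node 1: (V_1 - 12)/10000 + (V_1 - 0)/9.1 = 0
Collecting terms: 0.11 × V_1 = 0.0012  =>  V_1 = 0.01091 V
I_R1 = (V_0 - V_1)/R1 = (12 - 0.01091)/10000 = 0.001199 A
|I_R1| = 0.001199 A

Final answer: |I_R1| = 0.001199 A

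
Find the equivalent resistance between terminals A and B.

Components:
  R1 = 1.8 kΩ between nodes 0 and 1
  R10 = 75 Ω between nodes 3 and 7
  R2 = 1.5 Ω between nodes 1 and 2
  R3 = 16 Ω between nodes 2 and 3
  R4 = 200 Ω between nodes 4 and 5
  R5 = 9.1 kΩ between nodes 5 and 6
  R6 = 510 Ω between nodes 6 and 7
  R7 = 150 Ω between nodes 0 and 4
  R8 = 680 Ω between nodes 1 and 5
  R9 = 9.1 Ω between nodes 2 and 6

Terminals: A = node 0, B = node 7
The network is not a plain series/parallel combination. Inject a 1 A test current into terminal A (node 0) and return it from terminal B (node 7); then R_eq = V_A / (1 A).
Nodal analysis, taking node 7 as the 0 V reference.
Current source I_test pushes 1 A into node 0 and draws it out of node 7.
KCL at each unknown node (sum of currents leaving = 0; resistances in Ω):
  Node 0: (V_0 - V_1)/1800 + (V_0 - V_4)/150 - 1 = 0
  Node 1: (V_1 - V_0)/1800 + (V_1 - V_2)/1.5 + (V_1 - V_5)/680 = 0
  Node 2: (V_2 - V_1)/1.5 + (V_2 - V_3)/16 + (V_2 - V_6)/9.1 = 0
  Node 3: (V_3 - V_2)/16 + (V_3 - 0)/75 = 0
  Node 4: (V_4 - V_0)/150 + (V_4 - V_5)/200 = 0
  Node 5: (V_5 - V_1)/680 + (V_5 - V_4)/200 + (V_5 - V_6)/9100 = 0
  Node 6: (V_6 - V_2)/9.1 + (V_6 - V_5)/9100 + (V_6 - 0)/510 = 0
Collecting terms (coefficients in siemens):
  0.007222·V_0 - 0.0005556·V_1 - 0.006667·V_4 = 1
  0.6687·V_1 - 0.0005556·V_0 - 0.6667·V_2 - 0.001471·V_5 = 0
  0.8391·V_2 - 0.6667·V_1 - 0.0625·V_3 - 0.1099·V_6 = 0
  0.07583·V_3 - 0.0625·V_2 = 0
  0.01167·V_4 - 0.006667·V_0 - 0.005·V_5 = 0
  0.00658·V_5 - 0.001471·V_1 - 0.005·V_4 - 0.0001099·V_6 = 0
  0.112·V_6 - 0.1099·V_2 - 0.0001099·V_5 = 0
Solving these 7 simultaneous equations (Gaussian elimination) gives:
  V_0 = 714.4 V, V_1 = 78.8 V, V_2 = 77.37 V, V_3 = 63.76 V
  V_4 = 617.3 V, V_5 = 487.9 V, V_6 = 76.41 V
R_eq = V_0 / 1 A = 714.4 Ω

Final answer: 714.4 Ω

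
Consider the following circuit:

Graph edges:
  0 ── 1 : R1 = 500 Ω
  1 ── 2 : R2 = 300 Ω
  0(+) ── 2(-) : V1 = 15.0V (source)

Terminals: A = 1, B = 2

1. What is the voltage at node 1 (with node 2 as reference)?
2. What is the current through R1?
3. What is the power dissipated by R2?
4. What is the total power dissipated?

Nodal analysis, taking node 2 as the 0 V reference.
Source V1 fixes V_0 = 15 V.
KCL at each unknown node (sum of currents leaving = 0; resistances in Ω):
  Node 1: (V_1 - 15)/500 + (V_1 - 0)/300 = 0
Collecting terms: 0.005333 × V_1 = 0.03  =>  V_1 = 5.625 V
Part 1:
  Read off the nodal solution: V_1 = 5.625 V
Part 2:
  I_R1 = (V_0 - V_1)/R1 = (15 - 5.625)/500 = 0.01875 A
  Magnitude: I_R1 = 0.01875 A
Part 3:
  I_R2 = (V_1 - V_2)/R2 = (5.625 - 0)/300 = 0.01875 A
  P_R2 = I_R2² × R2 = (0.01875)² × 300 = 0.1055 W
Part 4:
  Power in each resistor, P = (ΔV)²/R:
    P_R1 = (15 - 5.625)²/500 = 0.1758 W
    P_R2 = (5.625 - 0)²/300 = 0.1055 W
  P_total = P_R1 + P_R2 = 0.2812 W

Final answers:
1. V_1 = 5.625 V
2. I_R1 = 0.01875 A
3. P_R2 = 0.1055 W
4. P_total = 0.2812 W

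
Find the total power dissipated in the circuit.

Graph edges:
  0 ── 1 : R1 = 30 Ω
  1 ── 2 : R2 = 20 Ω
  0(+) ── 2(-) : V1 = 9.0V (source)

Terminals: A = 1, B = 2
Nodal analysis, taking node 2 as the 0 V reference.
Source V1 fixes V_0 = 9 V.
KCL at each unknown node (sum of currents leaving = 0; resistances in Ω):
  Node 1: (V_1 - 9)/30 + (V_1 - 0)/20 = 0
Collecting terms: 0.08333 × V_1 = 0.3  =>  V_1 = 3.6 V
Power in each resistor, P = (ΔV)²/R:
  P_R1 = (9 - 3.6)²/30 = 0.972 W
  P_R2 = (3.6 - 0)²/20 = 0.648 W
P_total = P_R1 + P_R2 = 1.62 W

Final answer: 1.62 W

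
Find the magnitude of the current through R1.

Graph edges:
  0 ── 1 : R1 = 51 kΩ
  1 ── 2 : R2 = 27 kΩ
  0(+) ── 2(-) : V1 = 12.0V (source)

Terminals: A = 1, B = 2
Nodal analysis, taking node 2 as the 0 V reference.
Source V1 fixes V_0 = 12 V.
KCL at each unknown node (sum of currents leaving = 0; resistances in Ω):
  Node 1: (V_1 - 12)/51000 + (V_1 - 0)/27000 = 0
Collecting terms: 0.00005664 × V_1 = 0.0002353  =>  V_1 = 4.154 V
I_R1 = (V_0 - V_1)/R1 = (12 - 4.154)/51000 = 0.0001538 A
|I_R1| = 0.0001538 A

Final answer: |I_R1| = 0.0001538 A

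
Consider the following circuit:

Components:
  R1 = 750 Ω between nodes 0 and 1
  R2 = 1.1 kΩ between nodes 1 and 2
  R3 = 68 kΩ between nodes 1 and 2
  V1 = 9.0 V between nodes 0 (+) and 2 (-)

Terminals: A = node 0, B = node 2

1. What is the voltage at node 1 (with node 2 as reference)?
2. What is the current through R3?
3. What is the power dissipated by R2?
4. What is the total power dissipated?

Nodal analysis, taking node 2 as the 0 V reference.
Source V1 fixes V_0 = 9 V.
KCL at each unknown node (sum of currents leaving = 0; resistances in Ω):
  Node 1: (V_1 - 9)/750 + (V_1 - 0)/1100 + (V_1 - 0)/68000 = 0
Collecting terms: 0.002257 × V_1 = 0.012  =>  V_1 = 5.316 V
Part 1:
  Read off the nodal solution: V_1 = 5.316 V
Part 2:
  I_R3 = (V_1 - V_2)/R3 = (5.316 - 0)/68000 = 0.00007818 A
  Magnitude: I_R3 = 0.00007818 A
Part 3:
  I_R2 = (V_1 - V_2)/R2 = (5.316 - 0)/1100 = 0.004833 A
  P_R2 = I_R2² × R2 = (0.004833)² × 1100 = 0.0257 W
Part 4:
  Power in each resistor, P = (ΔV)²/R:
    P_R1 = (9 - 5.316)²/750 = 0.01809 W
    P_R2 = (5.316 - 0)²/1100 = 0.0257 W
    P_R3 = (5.316 - 0)²/68000 = 0.0004157 W
  P_total = P_R1 + P_R2 + P_R3 = 0.0442 W

Final answers:
1. V_1 = 5.316 V
2. I_R3 = 7.818e-05 A
3. P_R2 = 0.0257 W
4. P_total = 0.0442 W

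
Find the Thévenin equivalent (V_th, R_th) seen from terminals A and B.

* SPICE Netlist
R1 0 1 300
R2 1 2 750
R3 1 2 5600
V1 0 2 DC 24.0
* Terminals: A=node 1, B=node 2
Step 1 — V_th is the open-circuit voltage V_A - V_B (nothing connected across the terminals).
Nodal analysis, taking node 2 as the 0 V reference.
Source V1 fixes V_0 = 24 V.
KCL at each unknown node (sum of currents leaving = 0; resistances in Ω):
  Node 1: (V_1 - 24)/300 + (V_1 - 0)/750 + (V_1 - 0)/5600 = 0
Collecting terms: 0.004845 × V_1 = 0.08  =>  V_1 = 16.51 V
V_th = V_1 - V_2 = 16.51 - 0 = 16.51 V
Step 2 — R_th: zero the source — replace V1 by a short circuit (node 2 merges into node 0) — and find the resistance seen between A (node 1) and B (node 0).
Reduce the network between node 1 (A) and node 0 (B) by series/parallel combination:
  Rp1 = R1 ‖ R2 ‖ R3 (parallel, all between nodes 0 and 1) = 1/(1/300 + 1/750 + 1/5600) = 206.4 Ω
R_th = 206.4 Ω

Final answer: V_th = 16.51 V, R_th = 206.4 Ω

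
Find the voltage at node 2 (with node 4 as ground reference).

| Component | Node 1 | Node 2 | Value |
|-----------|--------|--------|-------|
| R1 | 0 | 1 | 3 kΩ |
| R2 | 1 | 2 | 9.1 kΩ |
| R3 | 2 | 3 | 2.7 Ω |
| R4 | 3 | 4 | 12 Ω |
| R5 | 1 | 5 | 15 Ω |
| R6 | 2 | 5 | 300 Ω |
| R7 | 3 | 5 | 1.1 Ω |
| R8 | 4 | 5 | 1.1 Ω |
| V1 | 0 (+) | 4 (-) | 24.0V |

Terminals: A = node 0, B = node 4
Nodal analysis, taking node 4 as the 0 V reference.
Source V1 fixes V_0 = 24 V.
KCL at each unknown node (sum of currents leaving = 0; resistances in Ω):
  Node 1: (V_1 - 24)/3000 + (V_1 - V_2)/9100 + (V_1 - V_5)/15 = 0
  Node 2: (V_2 - V_1)/9100 + (V_2 - V_3)/2.7 + (V_2 - V_5)/300 = 0
  Node 3: (V_3 - V_2)/2.7 + (V_3 - 0)/12 + (V_3 - V_5)/1.1 = 0
  Node 5: (V_5 - V_1)/15 + (V_5 - V_2)/300 + (V_5 - V_3)/1.1 + (V_5 - 0)/1.1 = 0
Collecting terms (coefficients in siemens):
  0.06711·V_1 - 0.0001099·V_2 - 0.06667·V_5 = 0.008
  0.3738·V_2 - 0.0001099·V_1 - 0.3704·V_3 - 0.003333·V_5 = 0
  1.363·V_3 - 0.3704·V_2 - 0.9091·V_5 = 0
  1.888·V_5 - 0.06667·V_1 - 0.003333·V_2 - 0.9091·V_3 = 0
Solving these 4 simultaneous equations (Gaussian elimination) gives:
  V_1 = 0.1272 V, V_2 = 0.007452 V, V_3 = 0.007411 V, V_5 = 0.008074 V
The requested potential is V_2 = 0.007452 V.

Final answer: V_2 = 0.007452 V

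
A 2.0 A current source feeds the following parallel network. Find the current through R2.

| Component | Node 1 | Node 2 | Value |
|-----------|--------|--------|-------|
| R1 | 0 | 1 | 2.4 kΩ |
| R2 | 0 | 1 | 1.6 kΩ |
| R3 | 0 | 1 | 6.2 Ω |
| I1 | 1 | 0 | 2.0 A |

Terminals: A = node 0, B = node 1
All resistors sit directly between nodes 0 and 1, so they are in parallel and share one voltage V; the full source current 2 A splits among them.
1/R_par = 1/2400 + 1/1600 + 1/6.2 = 0.1623 S  =>  R_par = 6.16 Ω
V = I × R_par = 2 × 6.16 = 12.32 V
I_R2 = V/R2 = 12.32/1600 = 0.0077 A

Final answer: 0.0077 A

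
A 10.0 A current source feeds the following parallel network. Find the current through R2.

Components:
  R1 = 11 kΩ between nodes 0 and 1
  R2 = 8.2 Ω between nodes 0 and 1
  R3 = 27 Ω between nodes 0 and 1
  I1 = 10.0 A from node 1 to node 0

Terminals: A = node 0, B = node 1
All resistors sit directly between nodes 0 and 1, so they are in parallel and share one voltage V; the full source current 10 A splits among them.
1/R_par = 1/11000 + 1/8.2 + 1/27 = 0.1591 S  =>  R_par = 6.286 Ω
V = I × R_par = 10 × 6.286 = 62.86 V
I_R2 = V/R2 = 62.86/8.2 = 7.666 A

Final answer: 7.666 A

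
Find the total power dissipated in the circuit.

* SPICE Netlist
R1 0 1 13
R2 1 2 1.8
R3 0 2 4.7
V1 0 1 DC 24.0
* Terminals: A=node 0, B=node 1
Nodal analysis, taking node 1 as the 0 V reference.
Source V1 fixes V_0 = 24 V.
KCL at each unknown node (sum of currents leaving = 0; resistances in Ω):
  Node 2: (V_2 - 0)/1.8 + (V_2 - 24)/4.7 = 0
Collecting terms: 0.7683 × V_2 = 5.106  =>  V_2 = 6.646 V
Power in each resistor, P = (ΔV)²/R:
  P_R1 = (24 - 0)²/13 = 44.31 W
  P_R2 = (0 - 6.646)²/1.8 = 24.54 W
  P_R3 = (24 - 6.646)²/4.7 = 64.08 W
P_total = P_R1 + P_R2 + P_R3 = 132.9 W

Final answer: 132.9 W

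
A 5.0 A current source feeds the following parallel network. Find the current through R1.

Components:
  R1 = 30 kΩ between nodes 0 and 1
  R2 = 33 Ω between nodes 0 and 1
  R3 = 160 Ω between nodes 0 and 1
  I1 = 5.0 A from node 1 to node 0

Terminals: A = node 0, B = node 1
All resistors sit directly between nodes 0 and 1, so they are in parallel and share one voltage V; the full source current 5 A splits among them.
1/R_par = 1/30000 + 1/33 + 1/160 = 0.03659 S  =>  R_par = 27.33 Ω
V = I × R_par = 5 × 27.33 = 136.7 V
I_R1 = V/R1 = 136.7/30000 = 0.004555 A

Final answer: 0.004555 A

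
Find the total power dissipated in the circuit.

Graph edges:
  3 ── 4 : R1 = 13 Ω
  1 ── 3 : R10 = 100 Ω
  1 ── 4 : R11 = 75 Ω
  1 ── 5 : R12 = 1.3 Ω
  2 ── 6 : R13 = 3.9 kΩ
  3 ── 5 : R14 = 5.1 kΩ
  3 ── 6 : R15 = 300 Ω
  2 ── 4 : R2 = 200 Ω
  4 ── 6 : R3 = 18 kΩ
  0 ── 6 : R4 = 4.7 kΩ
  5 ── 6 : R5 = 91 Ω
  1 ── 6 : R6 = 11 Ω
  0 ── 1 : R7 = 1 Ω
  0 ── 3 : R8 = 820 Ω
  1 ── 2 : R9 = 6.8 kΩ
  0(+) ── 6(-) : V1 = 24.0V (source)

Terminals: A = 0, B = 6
Nodal analysis, taking node 6 as the 0 V reference.
Source V1 fixes V_0 = 24 V.
KCL at each unknown node (sum of currents leaving = 0; resistances in Ω):
  Node 1: (V_1 - 0)/11 + (V_1 - 24)/1 + (V_1 - V_2)/6800 + (V_1 - V_3)/100 + (V_1 - V_4)/75 + (V_1 - V_5)/1.3 = 0
  Node 2: (V_2 - V_4)/200 + (V_2 - V_1)/6800 + (V_2 - 0)/3900 = 0
  Node 3: (V_3 - V_4)/13 + (V_3 - 24)/820 + (V_3 - V_1)/100 + (V_3 - V_5)/5100 + (V_3 - 0)/300 = 0
  Node 4: (V_4 - V_3)/13 + (V_4 - V_2)/200 + (V_4 - 0)/18000 + (V_4 - V_1)/75 = 0
  Node 5: (V_5 - 0)/91 + (V_5 - V_1)/1.3 + (V_5 - V_3)/5100 = 0
Collecting terms (coefficients in siemens):
  1.884·V_1 - 0.0001471·V_2 - 0.01·V_3 - 0.01333·V_4 - 0.7692·V_5 = 24
  0.005403·V_2 - 0.0001471·V_1 - 0.005·V_4 = 0
  0.09167·V_3 - 0.01·V_1 - 0.07692·V_4 - 0.0001961·V_5 = 0.02927
  0.09531·V_4 - 0.01333·V_1 - 0.005·V_2 - 0.07692·V_3 = 0
  0.7804·V_5 - 0.7692·V_1 - 0.0001961·V_3 = 0
Solving these 5 simultaneous equations (Gaussian elimination) gives:
  V_1 = 21.73 V, V_2 = 18.4 V, V_3 = 18.88 V, V_4 = 19.25 V
  V_5 = 21.42 V
Power in each resistor, P = (ΔV)²/R:
  P_R1 = (18.88 - 19.25)²/13 = 0.01004 W
  P_R2 = (18.4 - 19.25)²/200 = 0.003576 W
  P_R3 = (19.25 - 0)²/18000 = 0.02058 W
  P_R4 = (24 - 0)²/4700 = 0.1226 W
  P_R5 = (21.42 - 0)²/91 = 5.042 W
  P_R6 = (21.73 - 0)²/11 = 42.91 W
  P_R7 = (24 - 21.73)²/1 = 5.167 W
  P_R8 = (24 - 18.88)²/820 = 0.03191 W
  P_R9 = (21.73 - 18.4)²/6800 = 0.001628 W
  P_R10 = (21.73 - 18.88)²/100 = 0.0808 W
  P_R11 = (21.73 - 19.25)²/75 = 0.08209 W
  P_R12 = (21.73 - 21.42)²/1.3 = 0.07233 W
  P_R13 = (18.4 - 0)²/3900 = 0.08681 W
  P_R14 = (18.88 - 21.42)²/5100 = 0.001261 W
  P_R15 = (18.88 - 0)²/300 = 1.189 W
P_total = P_R1 + P_R2 + P_R3 + P_R4 + P_R5 + P_R6 + P_R7 + P_R8 + P_R9 + P_R10 + P_R11 + P_R12 + P_R13 + P_R14 + P_R15 = 54.83 W

Final answer: 54.83 W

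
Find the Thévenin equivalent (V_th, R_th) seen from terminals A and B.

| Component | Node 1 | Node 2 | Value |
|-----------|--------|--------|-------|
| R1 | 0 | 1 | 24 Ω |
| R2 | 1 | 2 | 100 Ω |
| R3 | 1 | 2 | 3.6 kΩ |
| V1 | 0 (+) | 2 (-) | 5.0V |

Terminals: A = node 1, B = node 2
Step 1 — V_th is the open-circuit voltage V_A - V_B (nothing connected across the terminals).
Nodal analysis, taking node 2 as the 0 V reference.
Source V1 fixes V_0 = 5 V.
KCL at each unknown node (sum of currents leaving = 0; resistances in Ω):
  Node 1: (V_1 - 5)/24 + (V_1 - 0)/100 + (V_1 - 0)/3600 = 0
Collecting terms: 0.05194 × V_1 = 0.2083  =>  V_1 = 4.011 V
V_th = V_1 - V_2 = 4.011 - 0 = 4.011 V
Step 2 — R_th: zero the source — replace V1 by a short circuit (node 2 merges into node 0) — and find the resistance seen between A (node 1) and B (node 0).
Reduce the network between node 1 (A) and node 0 (B) by series/parallel combination:
  Rp1 = R1 ‖ R2 ‖ R3 (parallel, all between nodes 0 and 1) = 1/(1/24 + 1/100 + 1/3600) = 19.25 Ω
R_th = 19.25 Ω

Final answer: V_th = 4.011 V, R_th = 19.25 Ω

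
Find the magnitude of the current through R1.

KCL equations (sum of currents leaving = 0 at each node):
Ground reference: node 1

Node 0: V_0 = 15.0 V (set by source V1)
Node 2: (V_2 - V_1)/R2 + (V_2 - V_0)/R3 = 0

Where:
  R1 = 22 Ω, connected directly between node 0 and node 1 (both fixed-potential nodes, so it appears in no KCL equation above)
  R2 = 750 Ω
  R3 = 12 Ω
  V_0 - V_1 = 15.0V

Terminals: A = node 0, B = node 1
Nodal analysis, taking node 1 as the 0 V reference.
Source V1 fixes V_0 = 15 V.
KCL at each unknown node (sum of currents leaving = 0; resistances in Ω):
  Node 2: (V_2 - 0)/750 + (V_2 - 15)/12 = 0
Collecting terms: 0.08467 × V_2 = 1.25  =>  V_2 = 14.76 V
I_R1 = (V_0 - V_1)/R1 = (15 - 0)/22 = 0.6818 A
|I_R1| = 0.6818 A

Final answer: |I_R1| = 0.6818 A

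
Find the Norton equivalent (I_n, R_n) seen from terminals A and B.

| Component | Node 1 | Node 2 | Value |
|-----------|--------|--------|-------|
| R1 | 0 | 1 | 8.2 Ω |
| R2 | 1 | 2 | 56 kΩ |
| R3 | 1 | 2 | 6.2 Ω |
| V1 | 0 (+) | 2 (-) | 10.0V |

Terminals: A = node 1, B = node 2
Find the Thévenin equivalent first; then I_n = V_th/R_th and R_n = R_th.
Step 1 — V_th is the open-circuit voltage V_A - V_B (nothing connected across the terminals).
Nodal analysis, taking node 2 as the 0 V reference.
Source V1 fixes V_0 = 10 V.
KCL at each unknown node (sum of currents leaving = 0; resistances in Ω):
  Node 1: (V_1 - 10)/8.2 + (V_1 - 0)/56000 + (V_1 - 0)/6.2 = 0
Collecting terms: 0.2833 × V_1 = 1.22  =>  V_1 = 4.305 V
V_th = V_1 - V_2 = 4.305 - 0 = 4.305 V
Step 2 — R_th: zero the source — replace V1 by a short circuit (node 2 merges into node 0) — and find the resistance seen between A (node 1) and B (node 0).
Reduce the network between node 1 (A) and node 0 (B) by series/parallel combination:
  Rp1 = R1 ‖ R2 ‖ R3 (parallel, all between nodes 0 and 1) = 1/(1/8.2 + 1/56000 + 1/6.2) = 3.53 Ω
R_th = 3.53 Ω
I_n = V_th/R_th = 4.305/3.53 = 1.22 A, and R_n = R_th = 3.53 Ω

Final answer: I_n = 1.22 A, R_n = 3.53 Ω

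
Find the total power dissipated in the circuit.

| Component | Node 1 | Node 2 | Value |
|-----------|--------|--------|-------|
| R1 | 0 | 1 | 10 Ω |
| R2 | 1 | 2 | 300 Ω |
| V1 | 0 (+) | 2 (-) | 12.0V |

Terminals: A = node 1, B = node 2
Nodal analysis, taking node 2 as the 0 V reference.
Source V1 fixes V_0 = 12 V.
KCL at each unknown node (sum of currents leaving = 0; resistances in Ω):
  Node 1: (V_1 - 12)/10 + (V_1 - 0)/300 = 0
Collecting terms: 0.1033 × V_1 = 1.2  =>  V_1 = 11.61 V
Power in each resistor, P = (ΔV)²/R:
  P_R1 = (12 - 11.61)²/10 = 0.01498 W
  P_R2 = (11.61 - 0)²/300 = 0.4495 W
P_total = P_R1 + P_R2 = 0.4645 W

Final answer: 0.4645 W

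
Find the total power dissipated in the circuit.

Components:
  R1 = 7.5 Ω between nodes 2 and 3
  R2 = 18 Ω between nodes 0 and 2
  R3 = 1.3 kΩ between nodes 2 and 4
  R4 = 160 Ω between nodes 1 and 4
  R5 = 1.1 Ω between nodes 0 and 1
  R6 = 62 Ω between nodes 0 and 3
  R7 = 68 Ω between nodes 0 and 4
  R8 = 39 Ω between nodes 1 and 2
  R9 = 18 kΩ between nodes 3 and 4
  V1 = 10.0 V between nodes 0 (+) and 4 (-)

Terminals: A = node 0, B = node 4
Nodal analysis, taking node 4 as the 0 V reference.
Source V1 fixes V_0 = 10 V.
KCL at each unknown node (sum of currents leaving = 0; resistances in Ω):
  Node 1: (V_1 - 0)/160 + (V_1 - 10)/1.1 + (V_1 - V_2)/39 = 0
  Node 2: (V_2 - V_3)/7.5 + (V_2 - 10)/18 + (V_2 - 0)/1300 + (V_2 - V_1)/39 = 0
  Node 3: (V_3 - V_2)/7.5 + (V_3 - 10)/62 + (V_3 - 0)/18000 = 0
Collecting terms (coefficients in siemens):
  0.941·V_1 - 0.02564·V_2 = 9.091
  0.2153·V_2 - 0.02564·V_1 - 0.1333·V_3 = 0.5556
  0.1495·V_3 - 0.1333·V_2 = 0.1613
Solving these 3 simultaneous equations (Gaussian elimination) gives:
  V_1 = 9.931 V, V_2 = 9.897 V, V_3 = 9.904 V
Power in each resistor, P = (ΔV)²/R:
  P_R1 = (9.897 - 9.904)²/7.5 = 0.000007444 W
  P_R2 = (10 - 9.897)²/18 = 0.0005934 W
  P_R3 = (9.897 - 0)²/1300 = 0.07534 W
  P_R4 = (9.931 - 0)²/160 = 0.6164 W
  P_R5 = (10 - 9.931)²/1.1 = 0.004358 W
  P_R6 = (10 - 9.904)²/62 = 0.0001483 W
  P_R7 = (10 - 0)²/68 = 1.471 W
  P_R8 = (9.931 - 9.897)²/39 = 0.00002984 W
  P_R9 = (9.904 - 0)²/18000 = 0.00545 W
P_total = P_R1 + P_R2 + P_R3 + P_R4 + P_R5 + P_R6 + P_R7 + P_R8 + P_R9 = 2.173 W

Final answer: 2.173 W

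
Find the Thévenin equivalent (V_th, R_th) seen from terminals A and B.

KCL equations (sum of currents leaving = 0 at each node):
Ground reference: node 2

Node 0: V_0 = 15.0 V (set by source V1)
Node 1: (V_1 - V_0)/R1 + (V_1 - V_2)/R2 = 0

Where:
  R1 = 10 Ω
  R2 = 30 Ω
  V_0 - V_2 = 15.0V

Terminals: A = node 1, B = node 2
Step 1 — V_th is the open-circuit voltage V_A - V_B (nothing connected across the terminals).
Nodal analysis, taking node 2 as the 0 V reference.
Source V1 fixes V_0 = 15 V.
KCL at each unknown node (sum of currents leaving = 0; resistances in Ω):
  Node 1: (V_1 - 15)/10 + (V_1 - 0)/30 = 0
Collecting terms: 0.1333 × V_1 = 1.5  =>  V_1 = 11.25 V
V_th = V_1 - V_2 = 11.25 - 0 = 11.25 V
Step 2 — R_th: zero the source — replace V1 by a short circuit (node 2 merges into node 0) — and find the resistance seen between A (node 1) and B (node 0).
Reduce the network between node 1 (A) and node 0 (B) by series/parallel combination:
  Rp1 = R1 ‖ R2 (parallel, both between nodes 0 and 1) = 1/(1/10 + 1/30) = 7.5 Ω
R_th = 7.5 Ω

Final answer: V_th = 11.25 V, R_th = 7.5 Ω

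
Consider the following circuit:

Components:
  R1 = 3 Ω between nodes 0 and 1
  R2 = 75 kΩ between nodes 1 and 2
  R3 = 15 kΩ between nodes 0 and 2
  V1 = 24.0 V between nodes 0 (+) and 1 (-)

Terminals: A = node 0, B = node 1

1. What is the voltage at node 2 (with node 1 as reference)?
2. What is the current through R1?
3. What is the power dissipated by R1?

Nodal analysis, taking node 1 as the 0 V reference.
Source V1 fixes V_0 = 24 V.
KCL at each unknown node (sum of currents leaving = 0; resistances in Ω):
  Node 2: (V_2 - 0)/75000 + (V_2 - 24)/15000 = 0
Collecting terms: 0.00008 × V_2 = 0.0016  =>  V_2 = 20 V
Part 1:
  Read off the nodal solution: V_2 = 20 V
Part 2:
  I_R1 = (V_0 - V_1)/R1 = (24 - 0)/3 = 8 A
  Magnitude: I_R1 = 8 A
Part 3:
  I_R1 = (V_0 - V_1)/R1 = (24 - 0)/3 = 8 A
  P_R1 = I_R1² × R1 = (8)² × 3 = 192 W

Final answers:
1. V_2 = 20 V
2. I_R1 = 8 A
3. P_R1 = 192 W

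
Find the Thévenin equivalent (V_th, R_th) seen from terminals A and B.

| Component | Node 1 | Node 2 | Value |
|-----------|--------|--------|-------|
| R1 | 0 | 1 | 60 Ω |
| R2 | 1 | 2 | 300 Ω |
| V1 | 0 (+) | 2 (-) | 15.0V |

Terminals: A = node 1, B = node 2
Step 1 — V_th is the open-circuit voltage V_A - V_B (nothing connected across the terminals).
Nodal analysis, taking node 2 as the 0 V reference.
Source V1 fixes V_0 = 15 V.
KCL at each unknown node (sum of currents leaving = 0; resistances in Ω):
  Node 1: (V_1 - 15)/60 + (V_1 - 0)/300 = 0
Collecting terms: 0.02 × V_1 = 0.25  =>  V_1 = 12.5 V
V_th = V_1 - V_2 = 12.5 - 0 = 12.5 V
Step 2 — R_th: zero the source — replace V1 by a short circuit (node 2 merges into node 0) — and find the resistance seen between A (node 1) and B (node 0).
Reduce the network between node 1 (A) and node 0 (B) by series/parallel combination:
  Rp1 = R1 ‖ R2 (parallel, both between nodes 0 and 1) = 1/(1/60 + 1/300) = 50 Ω
R_th = 50 Ω

Final answer: V_th = 12.5 V, R_th = 50 Ω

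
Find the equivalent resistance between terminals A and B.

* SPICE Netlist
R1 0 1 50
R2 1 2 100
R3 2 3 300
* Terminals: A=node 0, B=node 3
Reduce the network between node 0 (A) and node 3 (B) by series/parallel combination:
  Rs1 = R1 + R2 (series, joined only at node 1) = 50 + 100 = 150 Ω
  Rs2 = R3 + Rs1 (series, joined only at node 2) = 300 + 150 = 450 Ω
R_eq = 450 Ω

Final answer: 450 Ω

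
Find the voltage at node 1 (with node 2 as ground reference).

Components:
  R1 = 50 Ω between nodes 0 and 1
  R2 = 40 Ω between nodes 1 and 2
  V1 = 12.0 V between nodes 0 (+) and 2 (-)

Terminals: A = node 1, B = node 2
Nodal analysis, taking node 2 as the 0 V reference.
Source V1 fixes V_0 = 12 V.
KCL at each unknown node (sum of currents leaving = 0; resistances in Ω):
  Node 1: (V_1 - 12)/50 + (V_1 - 0)/40 = 0
Collecting terms: 0.045 × V_1 = 0.24  =>  V_1 = 5.333 V
The requested potential is V_1 = 5.333 V.

Final answer: V_1 = 5.333 V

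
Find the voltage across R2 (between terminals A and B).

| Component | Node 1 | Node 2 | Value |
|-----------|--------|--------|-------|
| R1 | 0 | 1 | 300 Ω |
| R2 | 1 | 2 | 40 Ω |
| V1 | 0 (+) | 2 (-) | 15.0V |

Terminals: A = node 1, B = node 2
R1 and R2 are in series across V1 (node 0 → node 1 → node 2), and the output A–B is taken across R2, so this is a voltage divider.
Series current: I = V1/(R1 + R2) = 15/(300 + 40) = 15/340 = 0.04412 A
V_R2 = I × R2 = V1 × R2/(R1 + R2) = 15 × 40/340 = 1.765 V

Final answer: 1.765 V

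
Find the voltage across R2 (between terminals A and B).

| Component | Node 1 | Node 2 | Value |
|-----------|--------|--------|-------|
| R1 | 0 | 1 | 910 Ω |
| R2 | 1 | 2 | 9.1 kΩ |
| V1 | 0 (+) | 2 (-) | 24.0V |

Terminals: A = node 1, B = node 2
R1 and R2 are in series across V1 (node 0 → node 1 → node 2), and the output A–B is taken across R2, so this is a voltage divider.
Series current: I = V1/(R1 + R2) = 24/(910 + 9100) = 24/10010 = 0.002398 A
V_R2 = I × R2 = V1 × R2/(R1 + R2) = 24 × 9100/10010 = 21.82 V

Final answer: 21.82 V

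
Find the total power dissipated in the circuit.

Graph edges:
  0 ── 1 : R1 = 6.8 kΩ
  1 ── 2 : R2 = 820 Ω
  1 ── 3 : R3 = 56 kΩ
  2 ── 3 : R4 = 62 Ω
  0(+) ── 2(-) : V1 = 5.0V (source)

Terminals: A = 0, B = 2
Nodal analysis, taking node 2 as the 0 V reference.
Source V1 fixes V_0 = 5 V.
KCL at each unknown node (sum of currents leaving = 0; resistances in Ω):
  Node 1: (V_1 - 5)/6800 + (V_1 - 0)/820 + (V_1 - V_3)/56000 = 0
  Node 3: (V_3 - V_1)/56000 + (V_3 - 0)/62 = 0
Collecting terms (coefficients in siemens):
  0.001384·V_1 - 0.00001786·V_3 = 0.0007353
  0.01615·V_3 - 0.00001786·V_1 = 0
Determinant D = (0.001384)(0.01615) - (-0.00001786)(-0.00001786) = 0.00002235
V_1 = [(0.0007353)(0.01615) - (-0.00001786)(0)]/D = 0.5311 V
V_3 = [(0.001384)(0) - (0.0007353)(-0.00001786)]/D = 0.0005874 V
Power in each resistor, P = (ΔV)²/R:
  P_R1 = (5 - 0.5311)²/6800 = 0.002937 W
  P_R2 = (0.5311 - 0)²/820 = 0.000344 W
  P_R3 = (0.5311 - 0.0005874)²/56000 = 0.000005026 W
  P_R4 = (0 - 0.0005874)²/62 = 0.000000005565 W
P_total = P_R1 + P_R2 + P_R3 + P_R4 = 0.003286 W

Final answer: 0.003286 W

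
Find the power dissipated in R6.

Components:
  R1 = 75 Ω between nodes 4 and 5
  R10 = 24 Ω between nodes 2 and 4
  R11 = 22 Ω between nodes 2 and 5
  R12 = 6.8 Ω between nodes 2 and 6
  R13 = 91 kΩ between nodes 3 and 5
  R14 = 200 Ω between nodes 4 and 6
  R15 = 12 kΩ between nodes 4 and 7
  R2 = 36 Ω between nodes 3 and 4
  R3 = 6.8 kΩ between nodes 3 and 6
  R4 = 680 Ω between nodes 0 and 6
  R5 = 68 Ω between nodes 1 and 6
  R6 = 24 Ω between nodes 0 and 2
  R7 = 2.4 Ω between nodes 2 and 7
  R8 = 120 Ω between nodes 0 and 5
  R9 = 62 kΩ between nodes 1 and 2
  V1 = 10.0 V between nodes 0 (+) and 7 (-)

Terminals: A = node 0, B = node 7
Nodal analysis, taking node 7 as the 0 V reference.
Source V1 fixes V_0 = 10 V.
KCL at each unknown node (sum of currents leaving = 0; resistances in Ω):
  Node 1: (V_1 - V_6)/68 + (V_1 - V_2)/62000 = 0
  Node 2: (V_2 - 10)/24 + (V_2 - 0)/2.4 + (V_2 - V_1)/62000 + (V_2 - V_4)/24 + (V_2 - V_5)/22 + (V_2 - V_6)/6.8 = 0
  Node 3: (V_3 - V_4)/36 + (V_3 - V_6)/6800 + (V_3 - V_5)/91000 = 0
  Node 4: (V_4 - V_5)/75 + (V_4 - V_3)/36 + (V_4 - V_2)/24 + (V_4 - V_6)/200 + (V_4 - 0)/12000 = 0
  Node 5: (V_5 - V_4)/75 + (V_5 - 10)/120 + (V_5 - V_2)/22 + (V_5 - V_3)/91000 = 0
  Node 6: (V_6 - V_3)/6800 + (V_6 - 10)/680 + (V_6 - V_1)/68 + (V_6 - V_2)/6.8 + (V_6 - V_4)/200 = 0
Collecting terms (coefficients in siemens):
  0.01472·V_1 - 0.00001613·V_2 - 0.01471·V_6 = 0
  0.6925·V_2 - 0.00001613·V_1 - 0.04167·V_4 - 0.04545·V_5 - 0.1471·V_6 = 0.4167
  0.02794·V_3 - 0.02778·V_4 - 0.00001099·V_5 - 0.0001471·V_6 = 0
  0.08786·V_4 - 0.04167·V_2 - 0.02778·V_3 - 0.01333·V_5 - 0.005·V_6 = 0
  0.06713·V_5 - 0.04545·V_2 - 0.00001099·V_3 - 0.01333·V_4 = 0.08333
  0.1684·V_6 - 0.01471·V_1 - 0.1471·V_2 - 0.0001471·V_3 - 0.005·V_4 = 0.01471
Solving these 6 simultaneous equations (Gaussian elimination) gives:
  V_1 = 1.172 V, V_2 = 1.078 V, V_3 = 1.341 V, V_4 = 1.342 V
  V_5 = 2.238 V, V_6 = 1.172 V
I_R6 = (V_0 - V_2)/R6 = (10 - 1.078)/24 = 0.3717 A
P_R6 = I_R6² × R6 = (0.3717)² × 24 = 3.317 W

Final answer: 3.317 W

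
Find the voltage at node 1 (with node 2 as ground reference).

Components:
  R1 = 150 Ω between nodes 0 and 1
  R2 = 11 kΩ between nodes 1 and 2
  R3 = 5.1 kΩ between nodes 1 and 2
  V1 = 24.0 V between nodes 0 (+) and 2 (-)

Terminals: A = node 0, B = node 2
Nodal analysis, taking node 2 as the 0 V reference.
Source V1 fixes V_0 = 24 V.
KCL at each unknown node (sum of currents leaving = 0; resistances in Ω):
  Node 1: (V_1 - 24)/150 + (V_1 - 0)/11000 + (V_1 - 0)/5100 = 0
Collecting terms: 0.006954 × V_1 = 0.16  =>  V_1 = 23.01 V
The requested potential is V_1 = 23.01 V.

Final answer: V_1 = 23.01 V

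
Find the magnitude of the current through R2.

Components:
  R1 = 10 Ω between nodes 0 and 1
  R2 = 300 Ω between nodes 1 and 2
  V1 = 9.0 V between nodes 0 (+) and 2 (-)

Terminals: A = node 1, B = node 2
Nodal analysis, taking node 2 as the 0 V reference.
Source V1 fixes V_0 = 9 V.
KCL at each unknown node (sum of currents leaving = 0; resistances in Ω):
  Node 1: (V_1 - 9)/10 + (V_1 - 0)/300 = 0
Collecting terms: 0.1033 × V_1 = 0.9  =>  V_1 = 8.71 V
I_R2 = (V_1 - V_2)/R2 = (8.71 - 0)/300 = 0.02903 A
|I_R2| = 0.02903 A

Final answer: |I_R2| = 0.02903 A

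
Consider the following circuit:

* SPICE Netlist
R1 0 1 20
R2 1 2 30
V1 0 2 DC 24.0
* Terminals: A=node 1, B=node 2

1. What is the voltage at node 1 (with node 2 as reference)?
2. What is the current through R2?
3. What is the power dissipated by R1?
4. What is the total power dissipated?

Nodal analysis, taking node 2 as the 0 V reference.
Source V1 fixes V_0 = 24 V.
KCL at each unknown node (sum of currents leaving = 0; resistances in Ω):
  Node 1: (V_1 - 24)/20 + (V_1 - 0)/30 = 0
Collecting terms: 0.08333 × V_1 = 1.2  =>  V_1 = 14.4 V
Part 1:
  Read off the nodal solution: V_1 = 14.4 V
Part 2:
  I_R2 = (V_1 - V_2)/R2 = (14.4 - 0)/30 = 0.48 A
  Magnitude: I_R2 = 0.48 A
Part 3:
  I_R1 = (V_0 - V_1)/R1 = (24 - 14.4)/20 = 0.48 A
  P_R1 = I_R1² × R1 = (0.48)² × 20 = 4.608 W
Part 4:
  Power in each resistor, P = (ΔV)²/R:
    P_R1 = (24 - 14.4)²/20 = 4.608 W
    P_R2 = (14.4 - 0)²/30 = 6.912 W
  P_total = P_R1 + P_R2 = 11.52 W

Final answers:
1. V_1 = 14.4 V
2. I_R2 = 0.48 A
3. P_R1 = 4.608 W
4. P_total = 11.52 W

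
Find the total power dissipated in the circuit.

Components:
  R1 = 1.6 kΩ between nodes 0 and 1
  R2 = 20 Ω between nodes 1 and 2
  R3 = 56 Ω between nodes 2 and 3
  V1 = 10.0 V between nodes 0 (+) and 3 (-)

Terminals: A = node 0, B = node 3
Nodal analysis, taking node 3 as the 0 V reference.
Source V1 fixes V_0 = 10 V.
KCL at each unknown node (sum of currents leaving = 0; resistances in Ω):
  Node 1: (V_1 - 10)/1600 + (V_1 - V_2)/20 = 0
  Node 2: (V_2 - V_1)/20 + (V_2 - 0)/56 = 0
Collecting terms (coefficients in siemens):
  0.05063·V_1 - 0.05·V_2 = 0.00625
  0.06786·V_2 - 0.05·V_1 = 0
Determinant D = (0.05063)(0.06786) - (-0.05)(-0.05) = 0.0009353
V_1 = [(0.00625)(0.06786) - (-0.05)(0)]/D = 0.4535 V
V_2 = [(0.05063)(0) - (0.00625)(-0.05)]/D = 0.3341 V
Power in each resistor, P = (ΔV)²/R:
  P_R1 = (10 - 0.4535)²/1600 = 0.05696 W
  P_R2 = (0.4535 - 0.3341)²/20 = 0.000712 W
  P_R3 = (0.3341 - 0)²/56 = 0.001994 W
P_total = P_R1 + P_R2 + P_R3 = 0.05967 W

Final answer: 0.05967 W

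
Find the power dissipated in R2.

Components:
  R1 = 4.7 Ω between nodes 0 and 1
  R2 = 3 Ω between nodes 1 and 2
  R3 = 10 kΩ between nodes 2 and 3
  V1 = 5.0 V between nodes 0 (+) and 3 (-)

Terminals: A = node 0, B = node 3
Nodal analysis, taking node 3 as the 0 V reference.
Source V1 fixes V_0 = 5 V.
KCL at each unknown node (sum of currents leaving = 0; resistances in Ω):
  Node 1: (V_1 - 5)/4.7 + (V_1 - V_2)/3 = 0
  Node 2: (V_2 - V_1)/3 + (V_2 - 0)/10000 = 0
Collecting terms (coefficients in siemens):
  0.5461·V_1 - 0.3333·V_2 = 1.064
  0.3334·V_2 - 0.3333·V_1 = 0
Determinant D = (0.5461)(0.3334) - (-0.3333)(-0.3333) = 0.07098
V_1 = [(1.064)(0.3334) - (-0.3333)(0)]/D = 4.998 V
V_2 = [(0.5461)(0) - (1.064)(-0.3333)]/D = 4.996 V
I_R2 = (V_1 - V_2)/R2 = (4.998 - 4.996)/3 = 0.0004996 A
P_R2 = I_R2² × R2 = (0.0004996)² × 3 = 0.0000007488 W

Final answer: 7.488e-07 W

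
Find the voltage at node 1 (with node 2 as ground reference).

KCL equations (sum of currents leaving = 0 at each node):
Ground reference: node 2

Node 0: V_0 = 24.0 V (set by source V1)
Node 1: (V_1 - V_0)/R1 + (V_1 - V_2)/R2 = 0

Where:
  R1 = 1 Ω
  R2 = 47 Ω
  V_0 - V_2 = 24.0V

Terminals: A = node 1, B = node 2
Nodal analysis, taking node 2 as the 0 V reference.
Source V1 fixes V_0 = 24 V.
KCL at each unknown node (sum of currents leaving = 0; resistances in Ω):
  Node 1: (V_1 - 24)/1 + (V_1 - 0)/47 = 0
Collecting terms: 1.021 × V_1 = 24  =>  V_1 = 23.5 V
The requested potential is V_1 = 23.5 V.

Final answer: V_1 = 23.5 V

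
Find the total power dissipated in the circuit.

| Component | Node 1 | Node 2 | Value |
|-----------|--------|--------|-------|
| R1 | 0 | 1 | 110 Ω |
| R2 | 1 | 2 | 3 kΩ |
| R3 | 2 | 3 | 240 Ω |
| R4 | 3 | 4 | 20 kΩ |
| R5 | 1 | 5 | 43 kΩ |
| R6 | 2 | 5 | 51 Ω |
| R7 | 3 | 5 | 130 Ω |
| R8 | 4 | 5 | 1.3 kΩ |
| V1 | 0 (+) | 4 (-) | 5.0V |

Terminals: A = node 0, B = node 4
Nodal analysis, taking node 4 as the 0 V reference.
Source V1 fixes V_0 = 5 V.
KCL at each unknown node (sum of currents leaving = 0; resistances in Ω):
  Node 1: (V_1 - 5)/110 + (V_1 - V_2)/3000 + (V_1 - V_5)/43000 = 0
  Node 2: (V_2 - V_1)/3000 + (V_2 - V_3)/240 + (V_2 - V_5)/51 = 0
  Node 3: (V_3 - V_2)/240 + (V_3 - 0)/20000 + (V_3 - V_5)/130 = 0
  Node 5: (V_5 - V_1)/43000 + (V_5 - V_2)/51 + (V_5 - V_3)/130 + (V_5 - 0)/1300 = 0
Collecting terms (coefficients in siemens):
  0.009447·V_1 - 0.0003333·V_2 - 0.00002326·V_5 = 0.04545
  0.02411·V_2 - 0.0003333·V_1 - 0.004167·V_3 - 0.01961·V_5 = 0
  0.01191·V_3 - 0.004167·V_2 - 0.007692·V_5 = 0
  0.02809·V_5 - 0.00002326·V_1 - 0.01961·V_2 - 0.007692·V_3 = 0
Solving these 4 simultaneous equations (Gaussian elimination) gives:
  V_1 = 4.868 V, V_2 = 1.511 V, V_3 = 1.473 V, V_5 = 1.462 V
Power in each resistor, P = (ΔV)²/R:
  P_R1 = (5 - 4.868)²/110 = 0.0001579 W
  P_R2 = (4.868 - 1.511)²/3000 = 0.003757 W
  P_R3 = (1.511 - 1.473)²/240 = 0.000006015 W
  P_R4 = (1.473 - 0)²/20000 = 0.0001085 W
  P_R5 = (4.868 - 1.462)²/43000 = 0.0002698 W
  P_R6 = (1.511 - 1.462)²/51 = 0.00004708 W
  P_R7 = (1.473 - 1.462)²/130 = 0.0000009316 W
  P_R8 = (0 - 1.462)²/1300 = 0.001644 W
P_total = P_R1 + P_R2 + P_R3 + P_R4 + P_R5 + P_R6 + P_R7 + P_R8 = 0.005991 W

Final answer: 0.005991 W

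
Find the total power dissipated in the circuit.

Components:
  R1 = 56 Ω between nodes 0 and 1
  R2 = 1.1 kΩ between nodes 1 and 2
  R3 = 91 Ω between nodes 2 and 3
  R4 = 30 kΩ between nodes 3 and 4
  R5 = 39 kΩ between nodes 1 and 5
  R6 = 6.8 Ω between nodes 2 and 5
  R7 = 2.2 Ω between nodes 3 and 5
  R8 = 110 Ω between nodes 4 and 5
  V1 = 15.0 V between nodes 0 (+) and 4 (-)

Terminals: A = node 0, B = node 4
Nodal analysis, taking node 4 as the 0 V reference.
Source V1 fixes V_0 = 15 V.
KCL at each unknown node (sum of currents leaving = 0; resistances in Ω):
  Node 1: (V_1 - 15)/56 + (V_1 - V_2)/1100 + (V_1 - V_5)/39000 = 0
  Node 2: (V_2 - V_1)/1100 + (V_2 - V_3)/91 + (V_2 - V_5)/6.8 = 0
  Node 3: (V_3 - V_2)/91 + (V_3 - 0)/30000 + (V_3 - V_5)/2.2 = 0
  Node 5: (V_5 - V_1)/39000 + (V_5 - V_2)/6.8 + (V_5 - V_3)/2.2 + (V_5 - 0)/110 = 0
Collecting terms (coefficients in siemens):
  0.01879·V_1 - 0.0009091·V_2 - 0.00002564·V_5 = 0.2679
  0.159·V_2 - 0.0009091·V_1 - 0.01099·V_3 - 0.1471·V_5 = 0
  0.4656·V_3 - 0.01099·V_2 - 0.4545·V_5 = 0
  0.6107·V_5 - 0.00002564·V_1 - 0.1471·V_2 - 0.4545·V_3 = 0
Solving these 4 simultaneous equations (Gaussian elimination) gives:
  V_1 = 14.32 V, V_2 = 1.399 V, V_3 = 1.326 V, V_5 = 1.324 V
Power in each resistor, P = (ΔV)²/R:
  P_R1 = (15 - 14.32)²/56 = 0.008176 W
  P_R2 = (14.32 - 1.399)²/1100 = 0.1519 W
  P_R3 = (1.399 - 1.326)²/91 = 0.00005823 W
  P_R4 = (1.326 - 0)²/30000 = 0.0000586 W
  P_R5 = (14.32 - 1.324)²/39000 = 0.004333 W
  P_R6 = (1.399 - 1.324)²/6.8 = 0.0008153 W
  P_R7 = (1.326 - 1.324)²/2.2 = 0.000001257 W
  P_R8 = (0 - 1.324)²/110 = 0.01594 W
P_total = P_R1 + P_R2 + P_R3 + P_R4 + P_R5 + P_R6 + P_R7 + P_R8 = 0.1812 W

Final answer: 0.1812 W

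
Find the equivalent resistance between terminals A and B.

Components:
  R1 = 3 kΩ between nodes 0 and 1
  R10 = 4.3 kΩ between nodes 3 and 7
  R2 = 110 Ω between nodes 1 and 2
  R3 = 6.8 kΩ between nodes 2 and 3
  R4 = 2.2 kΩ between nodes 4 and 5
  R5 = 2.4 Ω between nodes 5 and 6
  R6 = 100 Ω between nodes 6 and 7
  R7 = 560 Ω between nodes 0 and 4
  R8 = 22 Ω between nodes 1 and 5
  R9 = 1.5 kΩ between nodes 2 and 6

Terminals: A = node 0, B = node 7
The network is not a plain series/parallel combination. Inject a 1 A test current into terminal A (node 0) and return it from terminal B (node 7); then R_eq = V_A / (1 A).
Nodal analysis, taking node 7 as the 0 V reference.
Current source I_test pushes 1 A into node 0 and draws it out of node 7.
KCL at each unknown node (sum of currents leaving = 0; resistances in Ω):
  Node 0: (V_0 - V_1)/3000 + (V_0 - V_4)/560 - 1 = 0
  Node 1: (V_1 - V_0)/3000 + (V_1 - V_2)/110 + (V_1 - V_5)/22 = 0
  Node 2: (V_2 - V_1)/110 + (V_2 - V_3)/6800 + (V_2 - V_6)/1500 = 0
  Node 3: (V_3 - V_2)/6800 + (V_3 - 0)/4300 = 0
  Node 4: (V_4 - V_0)/560 + (V_4 - V_5)/2200 = 0
  Node 5: (V_5 - V_1)/22 + (V_5 - V_4)/2200 + (V_5 - V_6)/2.4 = 0
  Node 6: (V_6 - V_2)/1500 + (V_6 - V_5)/2.4 + (V_6 - 0)/100 = 0
Collecting terms (coefficients in siemens):
  0.002119·V_0 - 0.0003333·V_1 - 0.001786·V_4 = 1
  0.05488·V_1 - 0.0003333·V_0 - 0.009091·V_2 - 0.04545·V_5 = 0
  0.009905·V_2 - 0.009091·V_1 - 0.0001471·V_3 - 0.0006667·V_6 = 0
  0.0003796·V_3 - 0.0001471·V_2 = 0
  0.00224·V_4 - 0.001786·V_0 - 0.0004545·V_5 = 0
  0.4626·V_5 - 0.04545·V_1 - 0.0004545·V_4 - 0.4167·V_6 = 0
  0.4273·V_6 - 0.0006667·V_2 - 0.4167·V_5 = 0
Solving these 7 simultaneous equations (Gaussian elimination) gives:
  V_0 = 1544 V, V_1 = 111.5 V, V_2 = 109.6 V, V_3 = 42.47 V
  V_4 = 1251 V, V_5 = 101.4 V, V_6 = 99.01 V
R_eq = V_0 / 1 A = 1544 Ω = 1.544 kΩ

Final answer: 1.544 kΩ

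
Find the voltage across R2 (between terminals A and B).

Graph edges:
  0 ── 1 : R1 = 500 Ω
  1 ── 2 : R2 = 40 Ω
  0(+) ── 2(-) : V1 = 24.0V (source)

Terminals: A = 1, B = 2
R1 and R2 are in series across V1 (node 0 → node 1 → node 2), and the output A–B is taken across R2, so this is a voltage divider.
Series current: I = V1/(R1 + R2) = 24/(500 + 40) = 24/540 = 0.04444 A
V_R2 = I × R2 = V1 × R2/(R1 + R2) = 24 × 40/540 = 1.778 V

Final answer: 1.778 V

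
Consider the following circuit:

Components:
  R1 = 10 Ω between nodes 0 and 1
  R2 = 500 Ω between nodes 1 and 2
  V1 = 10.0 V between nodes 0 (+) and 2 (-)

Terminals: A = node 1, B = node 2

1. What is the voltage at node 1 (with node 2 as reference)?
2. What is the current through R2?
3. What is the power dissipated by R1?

Nodal analysis, taking node 2 as the 0 V reference.
Source V1 fixes V_0 = 10 V.
KCL at each unknown node (sum of currents leaving = 0; resistances in Ω):
  Node 1: (V_1 - 10)/10 + (V_1 - 0)/500 = 0
Collecting terms: 0.102 × V_1 = 1  =>  V_1 = 9.804 V
Part 1:
  Read off the nodal solution: V_1 = 9.804 V
Part 2:
  I_R2 = (V_1 - V_2)/R2 = (9.804 - 0)/500 = 0.01961 A
  Magnitude: I_R2 = 0.01961 A
Part 3:
  I_R1 = (V_0 - V_1)/R1 = (10 - 9.804)/10 = 0.01961 A
  P_R1 = I_R1² × R1 = (0.01961)² × 10 = 0.003845 W

Final answers:
1. V_1 = 9.804 V
2. I_R2 = 0.01961 A
3. P_R1 = 0.003845 W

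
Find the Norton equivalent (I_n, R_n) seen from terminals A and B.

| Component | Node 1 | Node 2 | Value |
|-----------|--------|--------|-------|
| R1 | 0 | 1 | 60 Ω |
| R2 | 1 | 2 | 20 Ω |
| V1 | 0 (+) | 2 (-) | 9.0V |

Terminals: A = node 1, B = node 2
Find the Thévenin equivalent first; then I_n = V_th/R_th and R_n = R_th.
Step 1 — V_th is the open-circuit voltage V_A - V_B (nothing connected across the terminals).
Nodal analysis, taking node 2 as the 0 V reference.
Source V1 fixes V_0 = 9 V.
KCL at each unknown node (sum of currents leaving = 0; resistances in Ω):
  Node 1: (V_1 - 9)/60 + (V_1 - 0)/20 = 0
Collecting terms: 0.06667 × V_1 = 0.15  =>  V_1 = 2.25 V
V_th = V_1 - V_2 = 2.25 - 0 = 2.25 V
Step 2 — R_th: zero the source — replace V1 by a short circuit (node 2 merges into node 0) — and find the resistance seen between A (node 1) and B (node 0).
Reduce the network between node 1 (A) and node 0 (B) by series/parallel combination:
  Rp1 = R1 ‖ R2 (parallel, both between nodes 0 and 1) = 1/(1/60 + 1/20) = 15 Ω
R_th = 15 Ω
I_n = V_th/R_th = 2.25/15 = 0.15 A, and R_n = R_th = 15 Ω

Final answer: I_n = 0.15 A, R_n = 15 Ω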